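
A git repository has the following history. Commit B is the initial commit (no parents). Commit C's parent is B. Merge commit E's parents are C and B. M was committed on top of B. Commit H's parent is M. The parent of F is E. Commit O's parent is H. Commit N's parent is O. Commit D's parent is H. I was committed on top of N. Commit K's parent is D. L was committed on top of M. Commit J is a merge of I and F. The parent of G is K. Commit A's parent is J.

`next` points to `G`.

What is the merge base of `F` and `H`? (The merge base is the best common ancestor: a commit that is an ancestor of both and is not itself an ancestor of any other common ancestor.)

Ancestors of F: {B, C, E, F}.
Ancestors of H: {B, H, M}.
Common ancestors: {B}.
The only common ancestor is B, so it is the merge base.

B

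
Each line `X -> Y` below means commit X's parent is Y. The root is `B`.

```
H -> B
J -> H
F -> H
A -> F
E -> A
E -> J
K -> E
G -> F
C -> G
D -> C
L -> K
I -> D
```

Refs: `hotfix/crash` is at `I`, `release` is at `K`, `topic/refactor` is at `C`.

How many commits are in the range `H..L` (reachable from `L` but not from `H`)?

6

Reachable from L: {A, B, E, F, H, J, K, L}.
Reachable from H: {B, H}.
In L's history but not H's: {A, E, F, J, K, L} — 6 commits.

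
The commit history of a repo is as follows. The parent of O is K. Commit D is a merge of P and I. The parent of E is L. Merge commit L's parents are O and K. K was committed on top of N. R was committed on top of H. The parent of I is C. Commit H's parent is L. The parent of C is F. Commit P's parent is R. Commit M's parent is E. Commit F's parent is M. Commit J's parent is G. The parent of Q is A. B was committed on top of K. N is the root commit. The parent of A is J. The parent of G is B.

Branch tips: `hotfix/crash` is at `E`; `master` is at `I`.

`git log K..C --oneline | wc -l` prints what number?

6

Reachable from C: {C, E, F, K, L, M, N, O}.
Reachable from K: {K, N}.
In C's history but not K's: {C, E, F, L, M, O} — 6 commits.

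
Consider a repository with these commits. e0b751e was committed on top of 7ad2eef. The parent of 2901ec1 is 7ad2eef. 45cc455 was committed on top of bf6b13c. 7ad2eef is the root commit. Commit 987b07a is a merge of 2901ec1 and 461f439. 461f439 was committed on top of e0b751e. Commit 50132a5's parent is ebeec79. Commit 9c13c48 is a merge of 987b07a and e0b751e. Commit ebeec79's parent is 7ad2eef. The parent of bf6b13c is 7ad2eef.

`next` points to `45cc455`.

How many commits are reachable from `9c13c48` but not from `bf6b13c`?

5

Reachable from 9c13c48: {2901ec1, 461f439, 7ad2eef, 987b07a, 9c13c48, e0b751e}.
Reachable from bf6b13c: {7ad2eef, bf6b13c}.
In 9c13c48's history but not bf6b13c's: {2901ec1, 461f439, 987b07a, 9c13c48, e0b751e} — 5 commits.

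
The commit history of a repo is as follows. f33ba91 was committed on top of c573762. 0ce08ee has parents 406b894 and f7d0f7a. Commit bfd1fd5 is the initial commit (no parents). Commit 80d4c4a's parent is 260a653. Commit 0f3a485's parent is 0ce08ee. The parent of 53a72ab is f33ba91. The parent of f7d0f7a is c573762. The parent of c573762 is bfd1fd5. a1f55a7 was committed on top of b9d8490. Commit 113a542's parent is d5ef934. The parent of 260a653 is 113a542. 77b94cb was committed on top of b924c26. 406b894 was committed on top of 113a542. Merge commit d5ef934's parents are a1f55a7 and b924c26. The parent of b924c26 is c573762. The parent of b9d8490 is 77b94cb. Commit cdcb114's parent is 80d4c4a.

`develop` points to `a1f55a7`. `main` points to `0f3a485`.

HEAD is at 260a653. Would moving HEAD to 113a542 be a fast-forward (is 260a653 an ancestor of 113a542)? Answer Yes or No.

A fast-forward from 260a653 to 113a542 is possible iff 260a653 is an ancestor of 113a542.
Ancestors of 113a542: {113a542, 77b94cb, a1f55a7, b924c26, b9d8490, bfd1fd5, c573762, d5ef934}.
260a653 is not among them, so fast-forward is not possible.

No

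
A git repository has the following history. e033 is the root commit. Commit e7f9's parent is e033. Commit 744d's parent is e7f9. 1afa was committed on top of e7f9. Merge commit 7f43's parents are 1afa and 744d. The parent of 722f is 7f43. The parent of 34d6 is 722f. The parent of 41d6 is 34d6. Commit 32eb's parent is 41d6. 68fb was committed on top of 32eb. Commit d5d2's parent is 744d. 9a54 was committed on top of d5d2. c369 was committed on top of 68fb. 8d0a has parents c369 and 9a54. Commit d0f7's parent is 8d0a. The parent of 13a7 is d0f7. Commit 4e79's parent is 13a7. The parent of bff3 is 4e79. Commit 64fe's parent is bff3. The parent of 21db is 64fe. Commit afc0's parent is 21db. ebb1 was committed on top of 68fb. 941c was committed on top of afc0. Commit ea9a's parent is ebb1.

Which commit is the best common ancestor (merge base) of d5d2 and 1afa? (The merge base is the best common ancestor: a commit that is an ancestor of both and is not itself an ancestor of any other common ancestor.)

Ancestors of d5d2: {744d, d5d2, e033, e7f9}.
Ancestors of 1afa: {1afa, e033, e7f9}.
Common ancestors: {e033, e7f9}.
Among these, e7f9 is not an ancestor of any other common ancestor — it is the merge base.

e7f9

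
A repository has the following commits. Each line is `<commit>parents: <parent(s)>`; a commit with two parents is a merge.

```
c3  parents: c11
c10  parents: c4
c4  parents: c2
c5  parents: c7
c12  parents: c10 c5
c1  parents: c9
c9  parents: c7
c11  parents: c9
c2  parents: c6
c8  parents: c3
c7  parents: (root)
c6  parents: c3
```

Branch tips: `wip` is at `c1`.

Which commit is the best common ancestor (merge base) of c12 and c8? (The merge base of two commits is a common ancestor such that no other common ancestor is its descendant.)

Ancestors of c12: {c10, c11, c12, c2, c3, c4, c5, c6, c7, c9}.
Ancestors of c8: {c11, c3, c7, c8, c9}.
Common ancestors: {c11, c3, c7, c9}.
Among these, c3 is not an ancestor of any other common ancestor — it is the merge base.

c3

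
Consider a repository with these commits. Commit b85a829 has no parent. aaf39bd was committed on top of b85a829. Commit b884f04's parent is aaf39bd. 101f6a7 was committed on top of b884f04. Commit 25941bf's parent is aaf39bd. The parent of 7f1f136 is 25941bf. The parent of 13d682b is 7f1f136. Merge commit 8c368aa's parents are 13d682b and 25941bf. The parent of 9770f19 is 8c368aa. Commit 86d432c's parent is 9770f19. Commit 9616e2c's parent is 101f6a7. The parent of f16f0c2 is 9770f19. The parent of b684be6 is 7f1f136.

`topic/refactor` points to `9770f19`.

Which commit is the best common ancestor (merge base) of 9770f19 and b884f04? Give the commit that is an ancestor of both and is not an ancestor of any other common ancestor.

aaf39bd

Ancestors of 9770f19: {13d682b, 25941bf, 7f1f136, 8c368aa, 9770f19, aaf39bd, b85a829}.
Ancestors of b884f04: {aaf39bd, b85a829, b884f04}.
Common ancestors: {aaf39bd, b85a829}.
Among these, aaf39bd is not an ancestor of any other common ancestor — it is the merge base.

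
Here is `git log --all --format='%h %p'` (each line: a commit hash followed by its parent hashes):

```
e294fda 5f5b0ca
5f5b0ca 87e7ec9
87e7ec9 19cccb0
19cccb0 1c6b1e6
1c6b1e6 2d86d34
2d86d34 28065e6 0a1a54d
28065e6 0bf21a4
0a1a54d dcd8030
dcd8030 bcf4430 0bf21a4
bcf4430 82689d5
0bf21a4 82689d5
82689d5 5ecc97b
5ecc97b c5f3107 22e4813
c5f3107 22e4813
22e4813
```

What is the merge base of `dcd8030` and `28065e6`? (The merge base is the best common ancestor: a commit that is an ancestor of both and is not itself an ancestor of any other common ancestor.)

0bf21a4

Ancestors of dcd8030: {0bf21a4, 22e4813, 5ecc97b, 82689d5, bcf4430, c5f3107, dcd8030}.
Ancestors of 28065e6: {0bf21a4, 22e4813, 28065e6, 5ecc97b, 82689d5, c5f3107}.
Common ancestors: {0bf21a4, 22e4813, 5ecc97b, 82689d5, c5f3107}.
Among these, 0bf21a4 is not an ancestor of any other common ancestor — it is the merge base.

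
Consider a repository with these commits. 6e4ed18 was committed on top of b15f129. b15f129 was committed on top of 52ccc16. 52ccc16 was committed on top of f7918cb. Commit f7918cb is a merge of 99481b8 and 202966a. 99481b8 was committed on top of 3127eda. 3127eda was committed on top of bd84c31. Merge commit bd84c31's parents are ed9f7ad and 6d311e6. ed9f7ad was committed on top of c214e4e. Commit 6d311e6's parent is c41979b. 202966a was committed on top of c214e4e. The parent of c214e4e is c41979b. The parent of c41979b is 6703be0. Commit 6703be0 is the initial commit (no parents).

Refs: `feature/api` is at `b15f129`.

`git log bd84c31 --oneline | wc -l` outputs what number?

6

Walking parent pointers from bd84c31: reachable set = {6703be0, 6d311e6, bd84c31, c214e4e, c41979b, ed9f7ad}.
That is 6 commits.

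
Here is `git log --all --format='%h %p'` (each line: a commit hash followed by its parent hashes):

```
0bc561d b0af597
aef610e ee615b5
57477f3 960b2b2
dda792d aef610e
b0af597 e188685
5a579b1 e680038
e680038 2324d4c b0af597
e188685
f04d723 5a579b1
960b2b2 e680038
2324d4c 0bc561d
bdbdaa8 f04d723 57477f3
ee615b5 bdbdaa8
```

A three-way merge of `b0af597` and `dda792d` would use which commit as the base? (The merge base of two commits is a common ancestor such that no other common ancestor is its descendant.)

Ancestors of b0af597: {b0af597, e188685}.
Ancestors of dda792d: {0bc561d, 2324d4c, 57477f3, 5a579b1, 960b2b2, aef610e, b0af597, bdbdaa8, dda792d, e188685, e680038, ee615b5, f04d723}.
Common ancestors: {b0af597, e188685}.
Among these, b0af597 is not an ancestor of any other common ancestor — it is the merge base.

b0af597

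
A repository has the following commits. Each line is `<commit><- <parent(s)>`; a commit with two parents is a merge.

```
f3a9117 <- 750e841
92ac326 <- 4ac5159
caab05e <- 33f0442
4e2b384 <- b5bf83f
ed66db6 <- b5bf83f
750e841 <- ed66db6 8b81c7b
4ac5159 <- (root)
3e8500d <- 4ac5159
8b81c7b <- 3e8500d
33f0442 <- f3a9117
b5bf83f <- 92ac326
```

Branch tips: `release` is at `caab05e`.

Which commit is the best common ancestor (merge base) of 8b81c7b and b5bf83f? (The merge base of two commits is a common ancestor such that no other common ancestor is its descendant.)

Ancestors of 8b81c7b: {3e8500d, 4ac5159, 8b81c7b}.
Ancestors of b5bf83f: {4ac5159, 92ac326, b5bf83f}.
Common ancestors: {4ac5159}.
The only common ancestor is 4ac5159, so it is the merge base.

4ac5159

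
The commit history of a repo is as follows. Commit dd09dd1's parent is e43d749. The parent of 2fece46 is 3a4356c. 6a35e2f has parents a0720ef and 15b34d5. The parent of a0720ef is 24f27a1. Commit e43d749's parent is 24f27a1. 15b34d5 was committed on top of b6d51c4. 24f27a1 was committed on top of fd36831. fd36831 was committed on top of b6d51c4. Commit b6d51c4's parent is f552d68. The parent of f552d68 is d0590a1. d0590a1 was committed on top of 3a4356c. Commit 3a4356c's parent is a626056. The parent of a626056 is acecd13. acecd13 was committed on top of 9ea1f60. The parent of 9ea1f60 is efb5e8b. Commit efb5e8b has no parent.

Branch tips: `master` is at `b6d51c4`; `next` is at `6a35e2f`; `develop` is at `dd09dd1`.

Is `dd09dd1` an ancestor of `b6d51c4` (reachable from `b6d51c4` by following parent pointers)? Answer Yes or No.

No

Ancestors of b6d51c4: {3a4356c, 9ea1f60, a626056, acecd13, b6d51c4, d0590a1, efb5e8b, f552d68}.
dd09dd1 is not in that set, so it is not an ancestor of b6d51c4.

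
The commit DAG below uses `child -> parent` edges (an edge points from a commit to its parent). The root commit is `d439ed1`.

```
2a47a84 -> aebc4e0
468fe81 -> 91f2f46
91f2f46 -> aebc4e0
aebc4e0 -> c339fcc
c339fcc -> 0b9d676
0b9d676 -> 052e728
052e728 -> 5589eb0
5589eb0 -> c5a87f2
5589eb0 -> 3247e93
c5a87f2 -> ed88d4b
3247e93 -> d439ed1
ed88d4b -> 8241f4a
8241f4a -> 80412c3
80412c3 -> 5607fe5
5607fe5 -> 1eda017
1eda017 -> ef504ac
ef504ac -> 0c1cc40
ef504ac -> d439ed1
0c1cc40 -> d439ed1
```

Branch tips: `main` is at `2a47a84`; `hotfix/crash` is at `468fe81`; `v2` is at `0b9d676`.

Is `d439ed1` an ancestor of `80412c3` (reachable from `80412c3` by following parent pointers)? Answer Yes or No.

Ancestors of 80412c3 (commits reachable by following parents): {0c1cc40, 1eda017, 5607fe5, 80412c3, d439ed1, ef504ac}.
d439ed1 is in that set, so it is an ancestor of 80412c3.

Yes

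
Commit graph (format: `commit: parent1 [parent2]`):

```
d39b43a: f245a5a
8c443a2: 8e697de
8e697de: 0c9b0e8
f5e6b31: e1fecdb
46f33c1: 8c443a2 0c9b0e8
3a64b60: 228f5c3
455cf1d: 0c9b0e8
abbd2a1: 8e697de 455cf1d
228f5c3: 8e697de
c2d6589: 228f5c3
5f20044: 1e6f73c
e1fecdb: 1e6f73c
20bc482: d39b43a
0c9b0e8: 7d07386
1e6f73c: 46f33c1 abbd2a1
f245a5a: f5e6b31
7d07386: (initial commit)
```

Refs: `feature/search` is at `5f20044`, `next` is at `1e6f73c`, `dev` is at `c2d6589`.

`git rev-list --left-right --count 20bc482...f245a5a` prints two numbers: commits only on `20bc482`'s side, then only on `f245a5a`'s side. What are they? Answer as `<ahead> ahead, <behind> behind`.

2 ahead, 0 behind

Reachable from 20bc482: {0c9b0e8, 1e6f73c, 20bc482, 455cf1d, 46f33c1, 7d07386, 8c443a2, 8e697de, abbd2a1, d39b43a, e1fecdb, f245a5a, f5e6b31}.
Reachable from f245a5a: {0c9b0e8, 1e6f73c, 455cf1d, 46f33c1, 7d07386, 8c443a2, 8e697de, abbd2a1, e1fecdb, f245a5a, f5e6b31}.
Only in 20bc482's history (ahead): {20bc482, d39b43a} — 2.
Only in f245a5a's history (behind): {} — 0.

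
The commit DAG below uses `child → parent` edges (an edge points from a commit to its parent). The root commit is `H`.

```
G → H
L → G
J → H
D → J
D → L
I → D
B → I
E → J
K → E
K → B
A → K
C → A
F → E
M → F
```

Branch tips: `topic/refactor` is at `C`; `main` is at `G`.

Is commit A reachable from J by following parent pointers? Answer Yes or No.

Ancestors of J: {H, J}.
A is not in that set, so it is not an ancestor of J.

No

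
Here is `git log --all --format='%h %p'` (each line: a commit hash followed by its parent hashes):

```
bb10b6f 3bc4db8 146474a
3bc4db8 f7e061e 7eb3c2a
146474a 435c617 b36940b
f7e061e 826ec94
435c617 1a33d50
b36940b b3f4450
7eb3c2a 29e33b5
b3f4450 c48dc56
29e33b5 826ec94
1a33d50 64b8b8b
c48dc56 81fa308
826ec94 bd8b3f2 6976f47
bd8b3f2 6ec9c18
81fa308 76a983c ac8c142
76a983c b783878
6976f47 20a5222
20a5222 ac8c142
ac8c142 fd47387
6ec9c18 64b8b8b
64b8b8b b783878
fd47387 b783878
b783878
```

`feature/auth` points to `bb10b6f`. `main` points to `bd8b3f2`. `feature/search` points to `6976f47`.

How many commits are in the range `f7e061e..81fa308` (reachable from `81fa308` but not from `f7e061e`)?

Reachable from 81fa308: {76a983c, 81fa308, ac8c142, b783878, fd47387}.
Reachable from f7e061e: {20a5222, 64b8b8b, 6976f47, 6ec9c18, 826ec94, ac8c142, b783878, bd8b3f2, f7e061e, fd47387}.
In 81fa308's history but not f7e061e's: {76a983c, 81fa308} — 2 commits.

2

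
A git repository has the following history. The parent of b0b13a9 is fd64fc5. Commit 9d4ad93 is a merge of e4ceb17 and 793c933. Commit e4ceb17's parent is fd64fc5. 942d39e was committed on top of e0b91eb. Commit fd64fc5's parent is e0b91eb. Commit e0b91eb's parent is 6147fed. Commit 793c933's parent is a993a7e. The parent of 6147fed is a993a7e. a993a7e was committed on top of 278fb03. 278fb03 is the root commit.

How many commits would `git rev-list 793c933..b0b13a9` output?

Reachable from b0b13a9: {278fb03, 6147fed, a993a7e, b0b13a9, e0b91eb, fd64fc5}.
Reachable from 793c933: {278fb03, 793c933, a993a7e}.
In b0b13a9's history but not 793c933's: {6147fed, b0b13a9, e0b91eb, fd64fc5} — 4 commits.

4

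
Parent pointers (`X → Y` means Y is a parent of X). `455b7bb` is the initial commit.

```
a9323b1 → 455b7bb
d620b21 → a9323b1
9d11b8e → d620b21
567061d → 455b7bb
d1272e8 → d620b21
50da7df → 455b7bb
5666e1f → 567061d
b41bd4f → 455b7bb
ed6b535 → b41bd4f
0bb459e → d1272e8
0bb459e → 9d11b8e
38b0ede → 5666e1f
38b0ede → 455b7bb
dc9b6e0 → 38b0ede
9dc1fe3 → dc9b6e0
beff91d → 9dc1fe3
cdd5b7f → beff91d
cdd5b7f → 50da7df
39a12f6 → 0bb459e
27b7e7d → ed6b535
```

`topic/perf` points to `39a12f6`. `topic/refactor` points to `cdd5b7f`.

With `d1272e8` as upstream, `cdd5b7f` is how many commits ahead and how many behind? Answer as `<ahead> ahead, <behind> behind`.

8 ahead, 3 behind

Reachable from cdd5b7f: {38b0ede, 455b7bb, 50da7df, 5666e1f, 567061d, 9dc1fe3, beff91d, cdd5b7f, dc9b6e0}.
Reachable from d1272e8: {455b7bb, a9323b1, d1272e8, d620b21}.
Only in cdd5b7f's history (ahead): {38b0ede, 50da7df, 5666e1f, 567061d, 9dc1fe3, beff91d, cdd5b7f, dc9b6e0} — 8.
Only in d1272e8's history (behind): {a9323b1, d1272e8, d620b21} — 3.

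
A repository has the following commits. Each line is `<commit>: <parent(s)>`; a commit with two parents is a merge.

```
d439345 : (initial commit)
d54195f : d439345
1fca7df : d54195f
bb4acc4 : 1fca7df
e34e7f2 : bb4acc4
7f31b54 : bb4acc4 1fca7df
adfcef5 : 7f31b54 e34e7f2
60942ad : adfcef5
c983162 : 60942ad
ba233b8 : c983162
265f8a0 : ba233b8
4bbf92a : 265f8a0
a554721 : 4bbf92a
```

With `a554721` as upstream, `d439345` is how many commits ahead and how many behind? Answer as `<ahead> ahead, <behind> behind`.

Reachable from d439345: {d439345}.
Reachable from a554721: {1fca7df, 265f8a0, 4bbf92a, 60942ad, 7f31b54, a554721, adfcef5, ba233b8, bb4acc4, c983162, d439345, d54195f, e34e7f2}.
Only in d439345's history (ahead): {} — 0.
Only in a554721's history (behind): {1fca7df, 265f8a0, 4bbf92a, 60942ad, 7f31b54, a554721, adfcef5, ba233b8, bb4acc4, c983162, d54195f, e34e7f2} — 12.

0 ahead, 12 behind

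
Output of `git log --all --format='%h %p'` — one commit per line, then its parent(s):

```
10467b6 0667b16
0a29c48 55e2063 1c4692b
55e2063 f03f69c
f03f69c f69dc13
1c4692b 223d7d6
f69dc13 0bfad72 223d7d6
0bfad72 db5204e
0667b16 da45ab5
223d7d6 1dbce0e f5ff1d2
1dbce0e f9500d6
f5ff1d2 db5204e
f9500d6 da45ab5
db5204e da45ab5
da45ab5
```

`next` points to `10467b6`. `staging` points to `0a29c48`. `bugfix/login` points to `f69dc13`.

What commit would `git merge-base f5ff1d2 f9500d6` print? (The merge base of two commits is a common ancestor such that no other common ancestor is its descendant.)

da45ab5

Ancestors of f5ff1d2: {da45ab5, db5204e, f5ff1d2}.
Ancestors of f9500d6: {da45ab5, f9500d6}.
Common ancestors: {da45ab5}.
The only common ancestor is da45ab5, so it is the merge base.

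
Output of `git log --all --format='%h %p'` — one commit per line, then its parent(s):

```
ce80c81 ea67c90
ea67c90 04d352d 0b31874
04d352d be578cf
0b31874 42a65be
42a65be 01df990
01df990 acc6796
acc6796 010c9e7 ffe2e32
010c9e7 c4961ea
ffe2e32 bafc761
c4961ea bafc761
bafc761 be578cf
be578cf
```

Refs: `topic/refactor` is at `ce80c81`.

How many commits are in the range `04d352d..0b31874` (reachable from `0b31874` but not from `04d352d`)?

Reachable from 0b31874: {010c9e7, 01df990, 0b31874, 42a65be, acc6796, bafc761, be578cf, c4961ea, ffe2e32}.
Reachable from 04d352d: {04d352d, be578cf}.
In 0b31874's history but not 04d352d's: {010c9e7, 01df990, 0b31874, 42a65be, acc6796, bafc761, c4961ea, ffe2e32} — 8 commits.

8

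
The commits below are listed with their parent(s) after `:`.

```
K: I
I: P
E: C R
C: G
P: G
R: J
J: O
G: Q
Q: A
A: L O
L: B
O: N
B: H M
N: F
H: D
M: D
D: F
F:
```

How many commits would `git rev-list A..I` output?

4

Reachable from I: {A, B, D, F, G, H, I, L, M, N, O, P, Q}.
Reachable from A: {A, B, D, F, H, L, M, N, O}.
In I's history but not A's: {G, I, P, Q} — 4 commits.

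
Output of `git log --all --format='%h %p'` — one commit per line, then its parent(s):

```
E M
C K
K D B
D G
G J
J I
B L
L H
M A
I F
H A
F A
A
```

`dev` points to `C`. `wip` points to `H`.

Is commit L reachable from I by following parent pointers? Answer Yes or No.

No

Ancestors of I: {A, F, I}.
L is not in that set, so it is not an ancestor of I.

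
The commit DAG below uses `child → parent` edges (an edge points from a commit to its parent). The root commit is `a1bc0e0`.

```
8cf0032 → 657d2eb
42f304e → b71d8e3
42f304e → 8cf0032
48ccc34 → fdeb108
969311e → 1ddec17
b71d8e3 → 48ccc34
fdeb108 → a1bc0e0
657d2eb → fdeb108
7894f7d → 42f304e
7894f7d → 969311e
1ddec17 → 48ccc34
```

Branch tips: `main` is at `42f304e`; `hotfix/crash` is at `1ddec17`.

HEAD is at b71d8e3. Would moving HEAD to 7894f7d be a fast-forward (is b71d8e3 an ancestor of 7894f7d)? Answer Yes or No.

Yes

A fast-forward from b71d8e3 to 7894f7d is possible iff b71d8e3 is an ancestor of 7894f7d.
Ancestors of 7894f7d: {1ddec17, 42f304e, 48ccc34, 657d2eb, 7894f7d, 8cf0032, 969311e, a1bc0e0, b71d8e3, fdeb108}.
b71d8e3 is among them, so fast-forward is possible.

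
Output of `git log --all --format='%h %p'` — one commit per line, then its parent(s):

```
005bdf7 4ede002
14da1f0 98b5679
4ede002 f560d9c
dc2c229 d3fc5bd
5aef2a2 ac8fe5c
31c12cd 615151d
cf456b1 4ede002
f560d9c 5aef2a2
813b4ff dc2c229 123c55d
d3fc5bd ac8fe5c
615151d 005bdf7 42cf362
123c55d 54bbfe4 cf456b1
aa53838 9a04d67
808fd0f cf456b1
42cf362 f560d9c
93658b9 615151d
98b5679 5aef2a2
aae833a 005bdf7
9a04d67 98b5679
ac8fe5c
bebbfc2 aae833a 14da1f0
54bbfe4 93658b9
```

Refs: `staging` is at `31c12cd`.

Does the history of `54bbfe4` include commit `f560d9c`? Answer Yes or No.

Ancestors of 54bbfe4 (commits reachable by following parents): {005bdf7, 42cf362, 4ede002, 54bbfe4, 5aef2a2, 615151d, 93658b9, ac8fe5c, f560d9c}.
f560d9c is in that set, so it is an ancestor of 54bbfe4.

Yes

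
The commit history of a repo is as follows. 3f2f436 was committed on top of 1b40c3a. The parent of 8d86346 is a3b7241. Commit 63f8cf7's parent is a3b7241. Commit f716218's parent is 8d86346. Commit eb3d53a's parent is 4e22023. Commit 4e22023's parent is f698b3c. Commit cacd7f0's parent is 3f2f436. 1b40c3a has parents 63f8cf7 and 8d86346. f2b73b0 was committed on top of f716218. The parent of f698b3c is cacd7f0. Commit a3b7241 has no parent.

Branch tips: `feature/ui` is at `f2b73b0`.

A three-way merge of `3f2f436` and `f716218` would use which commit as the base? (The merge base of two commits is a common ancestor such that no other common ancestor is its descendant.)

Ancestors of 3f2f436: {1b40c3a, 3f2f436, 63f8cf7, 8d86346, a3b7241}.
Ancestors of f716218: {8d86346, a3b7241, f716218}.
Common ancestors: {8d86346, a3b7241}.
Among these, 8d86346 is not an ancestor of any other common ancestor — it is the merge base.

8d86346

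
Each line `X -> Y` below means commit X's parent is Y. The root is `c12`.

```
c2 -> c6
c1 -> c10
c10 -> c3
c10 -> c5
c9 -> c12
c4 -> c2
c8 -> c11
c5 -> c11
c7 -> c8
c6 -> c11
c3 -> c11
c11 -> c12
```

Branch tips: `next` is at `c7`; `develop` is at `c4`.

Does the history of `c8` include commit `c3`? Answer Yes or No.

Ancestors of c8: {c11, c12, c8}.
c3 is not in that set, so it is not an ancestor of c8.

No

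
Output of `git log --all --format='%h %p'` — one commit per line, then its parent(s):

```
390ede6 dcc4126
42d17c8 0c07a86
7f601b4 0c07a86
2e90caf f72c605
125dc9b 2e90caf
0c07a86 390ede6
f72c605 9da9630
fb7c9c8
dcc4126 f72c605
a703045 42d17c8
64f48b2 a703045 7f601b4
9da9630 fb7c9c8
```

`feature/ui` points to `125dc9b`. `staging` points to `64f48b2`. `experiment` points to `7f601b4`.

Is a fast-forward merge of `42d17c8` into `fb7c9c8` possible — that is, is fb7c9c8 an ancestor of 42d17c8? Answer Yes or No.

Yes

A fast-forward from fb7c9c8 to 42d17c8 is possible iff fb7c9c8 is an ancestor of 42d17c8.
Ancestors of 42d17c8: {0c07a86, 390ede6, 42d17c8, 9da9630, dcc4126, f72c605, fb7c9c8}.
fb7c9c8 is among them, so fast-forward is possible.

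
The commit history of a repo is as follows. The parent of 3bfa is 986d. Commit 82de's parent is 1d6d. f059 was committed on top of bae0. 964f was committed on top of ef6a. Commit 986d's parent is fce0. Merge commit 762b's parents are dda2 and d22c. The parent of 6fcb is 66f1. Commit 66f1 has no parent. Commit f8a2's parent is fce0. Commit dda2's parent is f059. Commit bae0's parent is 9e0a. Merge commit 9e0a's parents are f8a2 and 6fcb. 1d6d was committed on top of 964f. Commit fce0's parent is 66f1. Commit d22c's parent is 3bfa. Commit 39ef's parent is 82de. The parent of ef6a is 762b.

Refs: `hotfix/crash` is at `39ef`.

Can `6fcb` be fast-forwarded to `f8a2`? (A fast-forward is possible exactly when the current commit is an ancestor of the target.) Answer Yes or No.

No

A fast-forward from 6fcb to f8a2 is possible iff 6fcb is an ancestor of f8a2.
Ancestors of f8a2: {66f1, f8a2, fce0}.
6fcb is not among them, so fast-forward is not possible.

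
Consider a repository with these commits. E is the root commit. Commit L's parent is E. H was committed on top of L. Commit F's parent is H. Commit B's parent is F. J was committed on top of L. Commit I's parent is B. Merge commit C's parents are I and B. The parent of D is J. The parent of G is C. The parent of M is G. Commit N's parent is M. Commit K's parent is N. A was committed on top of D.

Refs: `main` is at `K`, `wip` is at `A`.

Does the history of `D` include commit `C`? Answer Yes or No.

Ancestors of D: {D, E, J, L}.
C is not in that set, so it is not an ancestor of D.

No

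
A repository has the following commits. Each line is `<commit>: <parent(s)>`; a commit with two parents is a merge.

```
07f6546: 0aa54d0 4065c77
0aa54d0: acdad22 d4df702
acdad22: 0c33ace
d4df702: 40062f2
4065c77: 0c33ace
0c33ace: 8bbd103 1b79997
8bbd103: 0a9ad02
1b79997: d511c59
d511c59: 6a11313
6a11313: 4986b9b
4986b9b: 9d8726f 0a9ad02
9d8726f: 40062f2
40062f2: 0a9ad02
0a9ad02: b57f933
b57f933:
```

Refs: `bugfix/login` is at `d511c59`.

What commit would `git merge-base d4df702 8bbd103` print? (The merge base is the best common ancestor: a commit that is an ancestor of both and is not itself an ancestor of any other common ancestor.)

0a9ad02

Ancestors of d4df702: {0a9ad02, 40062f2, b57f933, d4df702}.
Ancestors of 8bbd103: {0a9ad02, 8bbd103, b57f933}.
Common ancestors: {0a9ad02, b57f933}.
Among these, 0a9ad02 is not an ancestor of any other common ancestor — it is the merge base.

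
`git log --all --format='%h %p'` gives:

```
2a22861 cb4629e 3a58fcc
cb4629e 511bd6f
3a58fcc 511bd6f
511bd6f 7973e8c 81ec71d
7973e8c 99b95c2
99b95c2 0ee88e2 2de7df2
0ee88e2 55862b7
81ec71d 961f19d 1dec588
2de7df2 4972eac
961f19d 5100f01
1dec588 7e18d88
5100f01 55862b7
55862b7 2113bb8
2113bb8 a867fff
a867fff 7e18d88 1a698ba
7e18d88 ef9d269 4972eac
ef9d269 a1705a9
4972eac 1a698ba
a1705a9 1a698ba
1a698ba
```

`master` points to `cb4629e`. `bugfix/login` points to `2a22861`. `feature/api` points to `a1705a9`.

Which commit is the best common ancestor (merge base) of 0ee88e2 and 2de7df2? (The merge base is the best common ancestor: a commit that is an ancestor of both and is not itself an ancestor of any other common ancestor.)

Ancestors of 0ee88e2: {0ee88e2, 1a698ba, 2113bb8, 4972eac, 55862b7, 7e18d88, a1705a9, a867fff, ef9d269}.
Ancestors of 2de7df2: {1a698ba, 2de7df2, 4972eac}.
Common ancestors: {1a698ba, 4972eac}.
Among these, 4972eac is not an ancestor of any other common ancestor — it is the merge base.

4972eac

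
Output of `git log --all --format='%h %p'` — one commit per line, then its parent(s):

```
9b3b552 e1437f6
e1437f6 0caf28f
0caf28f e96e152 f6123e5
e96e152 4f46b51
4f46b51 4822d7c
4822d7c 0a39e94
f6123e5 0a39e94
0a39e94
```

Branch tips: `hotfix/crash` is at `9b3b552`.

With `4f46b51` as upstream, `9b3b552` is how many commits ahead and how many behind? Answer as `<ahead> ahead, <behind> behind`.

Reachable from 9b3b552: {0a39e94, 0caf28f, 4822d7c, 4f46b51, 9b3b552, e1437f6, e96e152, f6123e5}.
Reachable from 4f46b51: {0a39e94, 4822d7c, 4f46b51}.
Only in 9b3b552's history (ahead): {0caf28f, 9b3b552, e1437f6, e96e152, f6123e5} — 5.
Only in 4f46b51's history (behind): {} — 0.

5 ahead, 0 behind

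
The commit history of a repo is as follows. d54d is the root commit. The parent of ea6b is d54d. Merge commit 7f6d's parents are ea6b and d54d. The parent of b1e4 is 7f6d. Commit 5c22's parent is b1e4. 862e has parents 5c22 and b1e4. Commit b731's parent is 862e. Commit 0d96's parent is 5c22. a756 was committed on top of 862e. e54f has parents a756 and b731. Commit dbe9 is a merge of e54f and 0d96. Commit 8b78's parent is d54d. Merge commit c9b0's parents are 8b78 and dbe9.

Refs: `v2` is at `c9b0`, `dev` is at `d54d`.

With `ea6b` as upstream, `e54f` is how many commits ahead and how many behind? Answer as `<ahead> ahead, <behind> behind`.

Reachable from e54f: {5c22, 7f6d, 862e, a756, b1e4, b731, d54d, e54f, ea6b}.
Reachable from ea6b: {d54d, ea6b}.
Only in e54f's history (ahead): {5c22, 7f6d, 862e, a756, b1e4, b731, e54f} — 7.
Only in ea6b's history (behind): {} — 0.

7 ahead, 0 behind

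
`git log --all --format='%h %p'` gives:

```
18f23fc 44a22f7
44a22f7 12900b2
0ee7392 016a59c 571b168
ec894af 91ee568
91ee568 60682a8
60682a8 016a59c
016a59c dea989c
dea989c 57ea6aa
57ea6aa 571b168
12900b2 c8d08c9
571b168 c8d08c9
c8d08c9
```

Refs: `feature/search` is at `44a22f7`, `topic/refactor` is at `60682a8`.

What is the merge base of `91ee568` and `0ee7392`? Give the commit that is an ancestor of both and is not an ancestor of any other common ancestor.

016a59c

Ancestors of 91ee568: {016a59c, 571b168, 57ea6aa, 60682a8, 91ee568, c8d08c9, dea989c}.
Ancestors of 0ee7392: {016a59c, 0ee7392, 571b168, 57ea6aa, c8d08c9, dea989c}.
Common ancestors: {016a59c, 571b168, 57ea6aa, c8d08c9, dea989c}.
Among these, 016a59c is not an ancestor of any other common ancestor — it is the merge base.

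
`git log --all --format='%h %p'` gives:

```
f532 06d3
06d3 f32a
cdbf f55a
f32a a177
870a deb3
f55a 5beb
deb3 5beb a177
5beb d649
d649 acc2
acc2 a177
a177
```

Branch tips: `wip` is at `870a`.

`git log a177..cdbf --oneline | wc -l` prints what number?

Reachable from cdbf: {5beb, a177, acc2, cdbf, d649, f55a}.
Reachable from a177: {a177}.
In cdbf's history but not a177's: {5beb, acc2, cdbf, d649, f55a} — 5 commits.

5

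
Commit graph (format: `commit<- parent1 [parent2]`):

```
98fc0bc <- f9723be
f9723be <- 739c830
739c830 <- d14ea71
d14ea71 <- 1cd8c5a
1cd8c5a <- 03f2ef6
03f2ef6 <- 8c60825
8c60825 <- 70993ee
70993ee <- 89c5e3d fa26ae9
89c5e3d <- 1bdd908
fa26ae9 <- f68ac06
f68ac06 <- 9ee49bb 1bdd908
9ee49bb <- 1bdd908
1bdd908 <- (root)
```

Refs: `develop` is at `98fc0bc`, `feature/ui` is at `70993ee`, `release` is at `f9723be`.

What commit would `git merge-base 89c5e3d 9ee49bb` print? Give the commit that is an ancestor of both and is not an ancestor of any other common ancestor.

Ancestors of 89c5e3d: {1bdd908, 89c5e3d}.
Ancestors of 9ee49bb: {1bdd908, 9ee49bb}.
Common ancestors: {1bdd908}.
The only common ancestor is 1bdd908, so it is the merge base.

1bdd908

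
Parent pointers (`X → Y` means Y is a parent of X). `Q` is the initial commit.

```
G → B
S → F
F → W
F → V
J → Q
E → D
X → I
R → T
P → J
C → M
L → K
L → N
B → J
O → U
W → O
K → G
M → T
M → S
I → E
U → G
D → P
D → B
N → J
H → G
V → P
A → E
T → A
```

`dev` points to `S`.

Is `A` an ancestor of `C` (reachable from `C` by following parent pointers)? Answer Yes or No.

Yes

Ancestors of C (commits reachable by following parents): {A, B, C, D, E, F, G, J, M, O, P, Q, S, T, U, V, W}.
A is in that set, so it is an ancestor of C.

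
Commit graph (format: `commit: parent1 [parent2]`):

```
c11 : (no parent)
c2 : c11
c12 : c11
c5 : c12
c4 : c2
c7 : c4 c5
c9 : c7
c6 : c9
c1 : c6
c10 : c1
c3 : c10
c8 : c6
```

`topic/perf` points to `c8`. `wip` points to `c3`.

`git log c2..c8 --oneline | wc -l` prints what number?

7

Reachable from c8: {c11, c12, c2, c4, c5, c6, c7, c8, c9}.
Reachable from c2: {c11, c2}.
In c8's history but not c2's: {c12, c4, c5, c6, c7, c8, c9} — 7 commits.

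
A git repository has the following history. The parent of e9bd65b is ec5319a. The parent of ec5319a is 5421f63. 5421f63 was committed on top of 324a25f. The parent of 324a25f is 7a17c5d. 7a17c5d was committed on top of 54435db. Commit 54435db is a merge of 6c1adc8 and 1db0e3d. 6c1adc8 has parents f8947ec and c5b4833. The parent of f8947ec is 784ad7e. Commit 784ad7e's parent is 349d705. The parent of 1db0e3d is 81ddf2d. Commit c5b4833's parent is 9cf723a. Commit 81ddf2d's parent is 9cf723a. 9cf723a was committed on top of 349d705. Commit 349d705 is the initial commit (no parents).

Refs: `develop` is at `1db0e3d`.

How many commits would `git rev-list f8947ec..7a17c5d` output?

Reachable from 7a17c5d: {1db0e3d, 349d705, 54435db, 6c1adc8, 784ad7e, 7a17c5d, 81ddf2d, 9cf723a, c5b4833, f8947ec}.
Reachable from f8947ec: {349d705, 784ad7e, f8947ec}.
In 7a17c5d's history but not f8947ec's: {1db0e3d, 54435db, 6c1adc8, 7a17c5d, 81ddf2d, 9cf723a, c5b4833} — 7 commits.

7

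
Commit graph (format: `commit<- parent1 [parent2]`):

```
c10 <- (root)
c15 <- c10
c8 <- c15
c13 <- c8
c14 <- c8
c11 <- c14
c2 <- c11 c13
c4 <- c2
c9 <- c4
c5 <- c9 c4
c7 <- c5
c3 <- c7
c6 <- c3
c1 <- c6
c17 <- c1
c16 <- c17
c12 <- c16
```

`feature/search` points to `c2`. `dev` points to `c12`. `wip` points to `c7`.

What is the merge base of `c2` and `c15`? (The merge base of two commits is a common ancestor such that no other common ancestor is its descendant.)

Ancestors of c2: {c10, c11, c13, c14, c15, c2, c8}.
Ancestors of c15: {c10, c15}.
Common ancestors: {c10, c15}.
Among these, c15 is not an ancestor of any other common ancestor — it is the merge base.

c15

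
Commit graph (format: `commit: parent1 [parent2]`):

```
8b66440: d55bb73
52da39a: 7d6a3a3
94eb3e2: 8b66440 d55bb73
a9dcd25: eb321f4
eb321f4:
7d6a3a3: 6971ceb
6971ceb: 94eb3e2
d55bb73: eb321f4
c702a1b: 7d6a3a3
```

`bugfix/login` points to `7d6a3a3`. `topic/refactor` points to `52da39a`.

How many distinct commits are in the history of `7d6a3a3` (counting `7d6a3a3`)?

Walking parent pointers from 7d6a3a3: reachable set = {6971ceb, 7d6a3a3, 8b66440, 94eb3e2, d55bb73, eb321f4}.
That is 6 commits.

6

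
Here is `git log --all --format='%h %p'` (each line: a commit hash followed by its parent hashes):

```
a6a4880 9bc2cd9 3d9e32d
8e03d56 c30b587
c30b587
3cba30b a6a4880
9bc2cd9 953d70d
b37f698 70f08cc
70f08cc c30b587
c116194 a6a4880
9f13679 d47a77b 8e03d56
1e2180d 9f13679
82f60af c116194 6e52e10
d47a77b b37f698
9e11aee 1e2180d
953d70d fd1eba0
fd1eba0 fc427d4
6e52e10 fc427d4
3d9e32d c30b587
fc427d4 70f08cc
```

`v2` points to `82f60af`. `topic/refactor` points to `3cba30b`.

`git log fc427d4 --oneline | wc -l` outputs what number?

3

Walking parent pointers from fc427d4: reachable set = {70f08cc, c30b587, fc427d4}.
That is 3 commits.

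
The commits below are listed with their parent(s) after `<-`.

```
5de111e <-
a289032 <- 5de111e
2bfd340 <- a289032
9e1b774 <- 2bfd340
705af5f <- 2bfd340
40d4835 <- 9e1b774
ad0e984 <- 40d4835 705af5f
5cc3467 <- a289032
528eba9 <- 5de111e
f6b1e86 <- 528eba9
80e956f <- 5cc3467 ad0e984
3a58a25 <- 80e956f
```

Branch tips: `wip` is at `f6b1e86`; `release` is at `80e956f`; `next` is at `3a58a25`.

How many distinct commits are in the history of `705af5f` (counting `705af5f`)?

Walking parent pointers from 705af5f: reachable set = {2bfd340, 5de111e, 705af5f, a289032}.
That is 4 commits.

4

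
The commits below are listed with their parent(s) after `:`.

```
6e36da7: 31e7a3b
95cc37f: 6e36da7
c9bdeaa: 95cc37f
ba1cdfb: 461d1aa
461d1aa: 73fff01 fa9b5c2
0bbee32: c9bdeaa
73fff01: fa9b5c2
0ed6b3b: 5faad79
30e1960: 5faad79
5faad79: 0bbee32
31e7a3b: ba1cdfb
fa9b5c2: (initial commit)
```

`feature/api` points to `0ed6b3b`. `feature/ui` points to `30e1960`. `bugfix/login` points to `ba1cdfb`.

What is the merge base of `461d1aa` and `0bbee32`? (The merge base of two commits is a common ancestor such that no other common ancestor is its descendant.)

461d1aa

Ancestors of 461d1aa: {461d1aa, 73fff01, fa9b5c2}.
Ancestors of 0bbee32: {0bbee32, 31e7a3b, 461d1aa, 6e36da7, 73fff01, 95cc37f, ba1cdfb, c9bdeaa, fa9b5c2}.
Common ancestors: {461d1aa, 73fff01, fa9b5c2}.
Among these, 461d1aa is not an ancestor of any other common ancestor — it is the merge base.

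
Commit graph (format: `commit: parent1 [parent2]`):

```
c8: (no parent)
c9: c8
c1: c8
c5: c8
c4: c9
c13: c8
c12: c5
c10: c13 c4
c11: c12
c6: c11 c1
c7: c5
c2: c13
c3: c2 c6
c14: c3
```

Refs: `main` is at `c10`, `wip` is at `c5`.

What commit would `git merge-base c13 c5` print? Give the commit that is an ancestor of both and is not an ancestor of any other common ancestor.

c8

Ancestors of c13: {c13, c8}.
Ancestors of c5: {c5, c8}.
Common ancestors: {c8}.
The only common ancestor is c8, so it is the merge base.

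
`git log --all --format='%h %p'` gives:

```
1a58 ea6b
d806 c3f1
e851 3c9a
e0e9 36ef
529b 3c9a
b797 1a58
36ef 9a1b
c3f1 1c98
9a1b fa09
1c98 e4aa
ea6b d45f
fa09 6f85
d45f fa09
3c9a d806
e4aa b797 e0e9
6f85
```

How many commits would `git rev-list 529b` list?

Walking parent pointers from 529b: reachable set = {1a58, 1c98, 36ef, 3c9a, 529b, 6f85, 9a1b, b797, c3f1, d45f, d806, e0e9, e4aa, ea6b, fa09}.
That is 15 commits.

15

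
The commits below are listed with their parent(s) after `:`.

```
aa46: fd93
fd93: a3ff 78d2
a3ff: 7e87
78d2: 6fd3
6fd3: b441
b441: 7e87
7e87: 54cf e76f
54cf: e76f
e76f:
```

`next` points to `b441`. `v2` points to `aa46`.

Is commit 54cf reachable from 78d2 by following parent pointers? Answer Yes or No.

Yes

Ancestors of 78d2 (commits reachable by following parents): {54cf, 6fd3, 78d2, 7e87, b441, e76f}.
54cf is in that set, so it is an ancestor of 78d2.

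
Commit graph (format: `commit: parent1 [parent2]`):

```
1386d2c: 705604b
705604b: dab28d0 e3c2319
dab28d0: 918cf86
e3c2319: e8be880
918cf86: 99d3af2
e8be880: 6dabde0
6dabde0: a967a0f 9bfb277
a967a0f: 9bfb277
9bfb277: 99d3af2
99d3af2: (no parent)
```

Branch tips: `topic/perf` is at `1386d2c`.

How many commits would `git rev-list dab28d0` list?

Walking parent pointers from dab28d0: reachable set = {918cf86, 99d3af2, dab28d0}.
That is 3 commits.

3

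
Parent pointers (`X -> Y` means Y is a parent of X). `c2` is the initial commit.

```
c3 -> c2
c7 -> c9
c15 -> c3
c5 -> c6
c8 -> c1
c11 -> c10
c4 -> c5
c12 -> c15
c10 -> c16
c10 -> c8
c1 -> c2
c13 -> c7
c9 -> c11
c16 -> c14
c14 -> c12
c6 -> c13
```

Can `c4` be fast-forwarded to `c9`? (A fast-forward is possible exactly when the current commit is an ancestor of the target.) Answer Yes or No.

A fast-forward from c4 to c9 is possible iff c4 is an ancestor of c9.
Ancestors of c9: {c1, c10, c11, c12, c14, c15, c16, c2, c3, c8, c9}.
c4 is not among them, so fast-forward is not possible.

No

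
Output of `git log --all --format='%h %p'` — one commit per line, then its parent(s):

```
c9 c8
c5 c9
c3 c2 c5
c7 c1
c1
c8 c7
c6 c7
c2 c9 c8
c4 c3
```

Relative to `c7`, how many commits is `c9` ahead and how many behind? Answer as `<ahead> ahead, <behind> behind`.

Reachable from c9: {c1, c7, c8, c9}.
Reachable from c7: {c1, c7}.
Only in c9's history (ahead): {c8, c9} — 2.
Only in c7's history (behind): {} — 0.

2 ahead, 0 behind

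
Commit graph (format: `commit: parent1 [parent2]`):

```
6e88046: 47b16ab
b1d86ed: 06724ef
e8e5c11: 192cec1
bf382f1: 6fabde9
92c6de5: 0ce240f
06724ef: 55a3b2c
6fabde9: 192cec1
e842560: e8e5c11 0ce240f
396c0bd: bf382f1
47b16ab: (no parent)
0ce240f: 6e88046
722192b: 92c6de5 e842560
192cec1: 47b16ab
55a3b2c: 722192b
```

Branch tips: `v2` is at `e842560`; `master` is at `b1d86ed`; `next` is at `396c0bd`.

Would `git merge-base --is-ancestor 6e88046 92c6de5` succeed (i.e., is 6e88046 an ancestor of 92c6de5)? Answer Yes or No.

Ancestors of 92c6de5 (commits reachable by following parents): {0ce240f, 47b16ab, 6e88046, 92c6de5}.
6e88046 is in that set, so it is an ancestor of 92c6de5.

Yes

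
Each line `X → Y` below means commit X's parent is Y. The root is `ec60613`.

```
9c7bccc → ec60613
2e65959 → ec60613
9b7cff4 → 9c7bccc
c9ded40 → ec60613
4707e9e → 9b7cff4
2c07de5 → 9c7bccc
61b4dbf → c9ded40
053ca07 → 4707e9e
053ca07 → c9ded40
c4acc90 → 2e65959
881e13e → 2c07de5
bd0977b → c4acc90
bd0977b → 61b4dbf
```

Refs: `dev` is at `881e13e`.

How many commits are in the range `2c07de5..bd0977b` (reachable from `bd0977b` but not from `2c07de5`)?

5

Reachable from bd0977b: {2e65959, 61b4dbf, bd0977b, c4acc90, c9ded40, ec60613}.
Reachable from 2c07de5: {2c07de5, 9c7bccc, ec60613}.
In bd0977b's history but not 2c07de5's: {2e65959, 61b4dbf, bd0977b, c4acc90, c9ded40} — 5 commits.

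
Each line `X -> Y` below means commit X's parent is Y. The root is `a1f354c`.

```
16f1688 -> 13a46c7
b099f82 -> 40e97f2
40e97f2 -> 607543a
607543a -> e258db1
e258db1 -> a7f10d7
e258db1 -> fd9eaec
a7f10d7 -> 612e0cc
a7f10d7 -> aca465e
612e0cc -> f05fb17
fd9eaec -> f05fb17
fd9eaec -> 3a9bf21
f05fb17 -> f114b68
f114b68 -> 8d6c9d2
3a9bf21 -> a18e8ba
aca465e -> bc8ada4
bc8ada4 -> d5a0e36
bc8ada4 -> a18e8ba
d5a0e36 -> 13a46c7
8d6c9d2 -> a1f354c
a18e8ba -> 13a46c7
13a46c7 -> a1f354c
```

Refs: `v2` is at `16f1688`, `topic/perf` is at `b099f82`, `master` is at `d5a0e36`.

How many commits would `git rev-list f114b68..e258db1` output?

11

Reachable from e258db1: {13a46c7, 3a9bf21, 612e0cc, 8d6c9d2, a18e8ba, a1f354c, a7f10d7, aca465e, bc8ada4, d5a0e36, e258db1, f05fb17, f114b68, fd9eaec}.
Reachable from f114b68: {8d6c9d2, a1f354c, f114b68}.
In e258db1's history but not f114b68's: {13a46c7, 3a9bf21, 612e0cc, a18e8ba, a7f10d7, aca465e, bc8ada4, d5a0e36, e258db1, f05fb17, fd9eaec} — 11 commits.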